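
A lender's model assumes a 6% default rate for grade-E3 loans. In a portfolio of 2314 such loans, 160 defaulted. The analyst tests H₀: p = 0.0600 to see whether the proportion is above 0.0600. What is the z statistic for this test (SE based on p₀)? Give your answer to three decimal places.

z = 1.852

p̂ = 160/2314 ≈ 0.069144.
SE = √(p₀(1−p₀)/n) = √(0.0564/2314) = 0.004937.
z = (0.069144 − 0.06)/0.004937 = 0.009144/0.004937 = 1.852.
p-value = P(Z > 1.852) ≈ 0.0320.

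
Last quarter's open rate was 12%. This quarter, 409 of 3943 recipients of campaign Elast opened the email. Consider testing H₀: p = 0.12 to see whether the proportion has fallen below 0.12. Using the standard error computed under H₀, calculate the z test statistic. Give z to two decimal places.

p̂ = 409/3943 = 0.10373.
Standard error under H₀: √(0.12×0.88/3943) = 0.00518.
z = (0.10373 − 0.12)/0.00518 = -0.01627/0.00518 = -3.14.
p-value = P(Z < -3.144) ≈ 0.0008.

z = -3.14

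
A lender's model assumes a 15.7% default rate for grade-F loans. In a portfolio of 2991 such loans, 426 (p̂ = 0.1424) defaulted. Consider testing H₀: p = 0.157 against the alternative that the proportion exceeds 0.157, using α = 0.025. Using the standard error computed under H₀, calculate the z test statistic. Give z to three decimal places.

z = -2.191

p̂ = 426/2991 ≈ 0.14243.
Standard error under H₀: √(0.157×0.843/2991) = 0.00665.
z = (0.14243 − 0.157)/0.00665 = -0.01457/0.00665 = -2.191.
p-value = P(Z > -2.191) ≈ 0.9858, so at α = 0.025 we fail to reject H₀.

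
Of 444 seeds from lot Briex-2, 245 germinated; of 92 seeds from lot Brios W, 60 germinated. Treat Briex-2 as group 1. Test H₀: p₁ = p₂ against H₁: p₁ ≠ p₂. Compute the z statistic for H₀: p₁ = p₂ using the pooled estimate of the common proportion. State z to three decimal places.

z = -1.769

p̂₁ = 245/444 ≈ 0.55180, p̂₂ = 60/92 ≈ 0.65217.
Pooled p̂ = (245+60)/(444+92) = 305/536 = 0.56903.
SE = √(p̂(1−p̂)(1/n₁+1/n₂)) = √(0.56903·0.43097·0.0131218) = √(0.00321793) = 0.05673.
z = (0.55180 − 0.65217)/0.05673 = -0.10037/0.05673 = -1.769.
Two-sided p-value ≈ 2·Φ(−1.769) = 0.0768.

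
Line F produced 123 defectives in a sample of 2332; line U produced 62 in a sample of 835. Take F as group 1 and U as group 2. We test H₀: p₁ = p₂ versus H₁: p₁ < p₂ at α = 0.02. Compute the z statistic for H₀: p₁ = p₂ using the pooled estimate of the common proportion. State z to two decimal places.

z = -2.27

p̂₁ = 123/2332 ≈ 0.0527, p̂₂ = 62/835 ≈ 0.0743.
Pooled p̂ = (123+62)/(2332+835) = 185/3167 = 0.0584.
SE = √(0.0550026 × 0.00162642) = 0.0095.
z = (0.0527 − 0.0743)/0.0095 = -0.0216/0.0095 = -2.27.
p-value = P(Z < -2.274) ≈ 0.0115. With α = 0.02, reject H₀.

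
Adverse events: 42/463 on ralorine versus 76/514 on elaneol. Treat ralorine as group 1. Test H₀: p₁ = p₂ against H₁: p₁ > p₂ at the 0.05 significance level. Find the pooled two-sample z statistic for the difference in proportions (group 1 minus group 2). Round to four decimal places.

p̂₁ = 42/463 ≈ 0.0907127, p̂₂ = 76/514 ≈ 0.1478599.
Pooled p̂ = (42+76)/(463+514) = 118/977 = 0.1207779.
SE = √(p̂(1−p̂)(1/n₁+1/n₂)) = √(0.1207779·0.8792221·0.00410535) = √(0.00043595) = 0.0208794.
z = (0.0907127 − 0.1478599)/0.0208794 = -0.0571472/0.0208794 = -2.7370.
p-value = P(Z > -2.737) ≈ 0.9969, so at α = 0.05 we fail to reject H₀.

z = -2.7370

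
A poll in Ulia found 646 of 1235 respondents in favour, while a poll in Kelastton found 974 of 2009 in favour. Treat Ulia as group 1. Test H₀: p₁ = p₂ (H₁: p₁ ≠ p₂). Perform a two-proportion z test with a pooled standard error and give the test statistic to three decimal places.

z = 2.116

p̂₁ = 646/1235 = 0.52308, p̂₂ = 974/2009 = 0.48482.
Pooled p̂ = (646+974)/(1235+2009) = 1620/3244 = 0.49938.
SE = √(0.25 × 0.00130748) = 0.01808.
z = (0.52308 − 0.48482)/0.01808 = 0.03826/0.01808 = 2.116.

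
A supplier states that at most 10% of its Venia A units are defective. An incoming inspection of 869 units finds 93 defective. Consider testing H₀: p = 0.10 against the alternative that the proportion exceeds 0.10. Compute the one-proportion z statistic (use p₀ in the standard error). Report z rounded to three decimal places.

p̂ = 93/869 = 0.10702.
Under H₀, SE = √(0.1·0.9/869) = √(0.000103567) = 0.01018.
z = (0.10702 − 0.1)/0.01018 = 0.00702/0.01018 = 0.690.
p-value = P(Z > 0.690) ≈ 0.2452.

z = 0.690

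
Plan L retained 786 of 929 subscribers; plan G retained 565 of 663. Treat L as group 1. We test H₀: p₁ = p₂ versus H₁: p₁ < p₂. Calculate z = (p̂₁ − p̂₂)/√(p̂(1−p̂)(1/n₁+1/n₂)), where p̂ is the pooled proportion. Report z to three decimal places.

p̂₁ = 786/929 ≈ 0.84607, p̂₂ = 565/663 ≈ 0.85219.
Pooled p̂ = (786+565)/(929+663) = 1351/1592 = 0.84862.
SE = √(0.128465 × 0.00258472) = 0.01822.
z = (0.84607 − 0.85219)/0.01822 = -0.00612/0.01822 = -0.336.

z = -0.336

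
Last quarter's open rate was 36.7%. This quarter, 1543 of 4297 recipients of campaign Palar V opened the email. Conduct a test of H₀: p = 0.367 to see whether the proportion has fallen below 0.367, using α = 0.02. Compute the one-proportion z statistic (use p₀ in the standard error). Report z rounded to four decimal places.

p̂ = 1543/4297 ≈ 0.3590877.
Standard error under H₀: √(0.367×0.633/4297) = 0.0073528.
z = (0.3590877 − 0.367)/0.0073528 = -0.0079123/0.0073528 = -1.0761.
p-value = P(Z < -1.076) ≈ 0.1409; since p > α = 0.02, fail to reject H₀.

z = -1.0761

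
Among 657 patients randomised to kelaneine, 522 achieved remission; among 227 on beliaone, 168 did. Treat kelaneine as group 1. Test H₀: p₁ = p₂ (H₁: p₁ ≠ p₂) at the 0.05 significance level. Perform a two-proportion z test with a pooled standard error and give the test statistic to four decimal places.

z = 1.7083

p̂₁ = 522/657 = 0.794521, p̂₂ = 168/227 = 0.740088.
Pooled p̂ = (522+168)/(657+227) = 690/884 = 0.780543.
SE = √(0.171296 × 0.00592736) = 0.031864.
z = (0.794521 − 0.740088)/0.031864 = 0.054433/0.031864 = 1.7083.
Two-sided p-value ≈ 2·Φ(−1.708) = 0.0876. With α = 0.05, fail to reject H₀.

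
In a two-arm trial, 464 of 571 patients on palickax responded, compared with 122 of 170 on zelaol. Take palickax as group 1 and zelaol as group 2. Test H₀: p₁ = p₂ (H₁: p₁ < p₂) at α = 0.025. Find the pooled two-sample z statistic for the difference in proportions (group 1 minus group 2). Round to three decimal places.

p̂₁ = 464/571 = 0.81261, p̂₂ = 122/170 = 0.71765.
Pooled p̂ = (464+122)/(571+170) = 586/741 = 0.79082.
SE = √(p̂(1−p̂)(1/n₁+1/n₂)) = √(0.79082·0.20918·0.00763367) = √(0.00126278) = 0.03554.
z = (0.81261 − 0.71765)/0.03554 = 0.09496/0.03554 = 2.672.
p-value = P(Z < 2.672) ≈ 0.9962, so at α = 0.025 we fail to reject H₀.

z = 2.672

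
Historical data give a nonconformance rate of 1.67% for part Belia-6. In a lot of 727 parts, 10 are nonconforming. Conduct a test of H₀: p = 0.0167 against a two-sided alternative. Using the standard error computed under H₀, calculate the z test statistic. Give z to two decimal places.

p̂ = 10/727 = 0.01376.
SE = √(p₀(1−p₀)/n) = √(0.016421/727) = 0.00475.
z = (0.01376 − 0.0167)/0.00475 = -0.00294/0.00475 = -0.62.
Two-sided p-value ≈ 2·Φ(−0.620) = 0.5355.

z = -0.62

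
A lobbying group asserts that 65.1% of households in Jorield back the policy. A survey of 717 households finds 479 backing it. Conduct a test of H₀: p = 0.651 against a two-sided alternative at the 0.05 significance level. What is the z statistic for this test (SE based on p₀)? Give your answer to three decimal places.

p̂ = 479/717 = 0.66806.
Under H₀, SE = √(0.651·0.349/717) = √(0.000316874) = 0.01780.
z = (0.66806 − 0.651)/0.01780 = 0.01706/0.01780 = 0.958.
Two-sided p-value ≈ 2·Φ(−0.958) = 0.3378; since p > α = 0.05, fail to reject H₀.

z = 0.958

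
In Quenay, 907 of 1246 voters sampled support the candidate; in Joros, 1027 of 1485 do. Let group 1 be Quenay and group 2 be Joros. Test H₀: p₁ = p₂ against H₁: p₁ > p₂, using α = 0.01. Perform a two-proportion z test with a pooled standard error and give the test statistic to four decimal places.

z = 2.0811

p̂₁ = 907/1246 ≈ 0.727929, p̂₂ = 1027/1485 ≈ 0.691582.
Pooled p̂ = (907+1027)/(1246+1485) = 1934/2731 = 0.708166.
SE = √(p̂(1−p̂)(1/n₁+1/n₂)) = √(0.708166·0.291834·0.00147597) = √(0.000305034) = 0.017465.
z = (0.727929 − 0.691582)/0.017465 = 0.036347/0.017465 = 2.0811.
p-value = P(Z > 2.081) ≈ 0.0187. With α = 0.01, fail to reject H₀.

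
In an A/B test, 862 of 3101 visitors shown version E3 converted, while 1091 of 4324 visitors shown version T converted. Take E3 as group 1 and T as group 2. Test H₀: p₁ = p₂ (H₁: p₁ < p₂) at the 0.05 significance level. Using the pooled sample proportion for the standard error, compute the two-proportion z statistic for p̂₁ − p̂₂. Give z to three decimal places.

z = 2.477

p̂₁ = 862/3101 ≈ 0.27797, p̂₂ = 1091/4324 ≈ 0.25231.
Pooled p̂ = (862+1091)/(3101+4324) = 1953/7425 = 0.26303.
SE = √(0.193845 × 0.000553744) = 0.01036.
z = (0.27797 − 0.25231)/0.01036 = 0.02566/0.01036 = 2.477.
p-value = P(Z < 2.477) ≈ 0.9934; since p > α = 0.05, fail to reject H₀.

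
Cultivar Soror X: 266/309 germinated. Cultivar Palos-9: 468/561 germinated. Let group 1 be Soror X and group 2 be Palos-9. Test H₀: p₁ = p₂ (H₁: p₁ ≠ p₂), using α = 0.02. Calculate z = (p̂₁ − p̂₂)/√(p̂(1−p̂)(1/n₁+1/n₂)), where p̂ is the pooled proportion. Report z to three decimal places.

z = 1.035

p̂₁ = 266/309 = 0.86084, p̂₂ = 468/561 = 0.83422.
Pooled p̂ = (266+468)/(309+561) = 734/870 = 0.84368.
SE = √(p̂(1−p̂)(1/n₁+1/n₂)) = √(0.84368·0.15632·0.00501878) = √(0.000661903) = 0.02573.
z = (0.86084 − 0.83422)/0.02573 = 0.02662/0.02573 = 1.035.
Two-sided p-value ≈ 2·Φ(−1.035) = 0.3009, so at α = 0.02 we fail to reject H₀.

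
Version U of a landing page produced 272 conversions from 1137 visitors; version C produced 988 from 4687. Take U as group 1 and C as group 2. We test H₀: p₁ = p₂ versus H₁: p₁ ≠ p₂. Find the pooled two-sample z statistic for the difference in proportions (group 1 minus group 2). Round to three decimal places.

p̂₁ = 272/1137 = 0.23923, p̂₂ = 988/4687 = 0.21080.
Pooled p̂ = (272+988)/(1137+4687) = 1260/5824 = 0.21635.
SE = √(p̂(1−p̂)(1/n₁+1/n₂)) = √(0.21635·0.78365·0.00109286) = √(0.000185285) = 0.01361.
z = (0.23923 − 0.21080)/0.01361 = 0.02843/0.01361 = 2.089.
p-value = 2·P(Z > 2.089) ≈ 0.0367.

z = 2.089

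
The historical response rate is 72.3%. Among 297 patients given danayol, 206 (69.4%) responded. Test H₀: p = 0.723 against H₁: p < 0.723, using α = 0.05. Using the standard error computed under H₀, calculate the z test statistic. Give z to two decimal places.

p̂ = 206/297 = 0.6936.
Standard error under H₀: √(0.723×0.277/297) = 0.0260.
z = (0.6936 − 0.723)/0.0260 = -0.0294/0.0260 = -1.13.
p-value = P(Z < -1.132) ≈ 0.1288. With α = 0.05, fail to reject H₀.

z = -1.13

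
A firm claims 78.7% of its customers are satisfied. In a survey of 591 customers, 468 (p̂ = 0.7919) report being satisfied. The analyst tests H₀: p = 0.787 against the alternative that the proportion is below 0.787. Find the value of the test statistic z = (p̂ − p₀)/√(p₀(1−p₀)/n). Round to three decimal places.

z = 0.290

p̂ = 468/591 ≈ 0.79188.
Standard error under H₀: √(0.787×0.213/591) = 0.01684.
z = (0.79188 − 0.787)/0.01684 = 0.00488/0.01684 = 0.290.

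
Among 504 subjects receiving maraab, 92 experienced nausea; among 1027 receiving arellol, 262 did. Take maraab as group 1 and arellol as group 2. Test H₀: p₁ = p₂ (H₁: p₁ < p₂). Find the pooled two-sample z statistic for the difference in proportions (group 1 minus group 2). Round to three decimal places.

p̂₁ = 92/504 = 0.18254, p̂₂ = 262/1027 = 0.25511.
Pooled p̂ = (92+262)/(504+1027) = 354/1531 = 0.23122.
SE = √(p̂(1−p̂)(1/n₁+1/n₂)) = √(0.23122·0.76878·0.00295784) = √(0.000525779) = 0.02293.
z = (0.18254 − 0.25511)/0.02293 = -0.07257/0.02293 = -3.165.
p-value = P(Z < -3.165) ≈ 0.0008.

z = -3.165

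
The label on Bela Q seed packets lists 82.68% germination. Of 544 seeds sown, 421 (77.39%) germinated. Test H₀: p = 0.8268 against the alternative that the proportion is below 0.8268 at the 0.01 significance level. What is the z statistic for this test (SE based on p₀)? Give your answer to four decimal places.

p̂ = 421/544 ≈ 0.7738971.
Under H₀, SE = √(0.8268·0.1732/544) = √(0.000263239) = 0.0162246.
z = (0.7738971 − 0.8268)/0.0162246 = -0.0529029/0.0162246 = -3.2607.
p-value = P(Z < -3.261) ≈ 0.0006, so at α = 0.01 we reject H₀.

z = -3.2607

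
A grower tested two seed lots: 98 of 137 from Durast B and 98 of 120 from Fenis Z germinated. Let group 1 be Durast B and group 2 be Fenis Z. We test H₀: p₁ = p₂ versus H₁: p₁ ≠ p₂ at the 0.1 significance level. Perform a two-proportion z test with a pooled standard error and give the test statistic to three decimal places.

p̂₁ = 98/137 = 0.71533, p̂₂ = 98/120 = 0.81667.
Pooled p̂ = (98+98)/(137+120) = 196/257 = 0.76265.
SE = √(p̂(1−p̂)(1/n₁+1/n₂)) = √(0.76265·0.23735·0.0156326) = √(0.00282977) = 0.05320.
z = (0.71533 − 0.81667)/0.05320 = -0.10134/0.05320 = -1.905.
p-value = 2·P(Z > 1.905) ≈ 0.0568, so at α = 0.1 we reject H₀.

z = -1.905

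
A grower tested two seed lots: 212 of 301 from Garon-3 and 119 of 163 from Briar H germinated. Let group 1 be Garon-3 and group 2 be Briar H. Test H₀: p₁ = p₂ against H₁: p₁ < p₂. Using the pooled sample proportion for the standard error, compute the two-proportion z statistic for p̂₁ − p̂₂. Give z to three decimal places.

z = -0.585

p̂₁ = 212/301 ≈ 0.70432, p̂₂ = 119/163 ≈ 0.73006.
Pooled p̂ = (212+119)/(301+163) = 331/464 = 0.71336.
SE = √(0.204477 × 0.00945723) = 0.04397.
z = (0.70432 − 0.73006)/0.04397 = -0.02574/0.04397 = -0.585.
p-value = P(Z < -0.585) ≈ 0.2791.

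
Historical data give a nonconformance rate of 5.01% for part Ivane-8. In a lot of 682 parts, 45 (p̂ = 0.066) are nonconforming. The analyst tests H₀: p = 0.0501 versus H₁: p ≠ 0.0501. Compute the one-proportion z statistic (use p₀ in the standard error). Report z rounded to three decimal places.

z = 1.901

p̂ = 45/682 = 0.065982.
Under H₀, SE = √(0.0501·0.9499/682) = √(6.978e-05) = 0.008353.
z = (0.065982 − 0.0501)/0.008353 = 0.015882/0.008353 = 1.901.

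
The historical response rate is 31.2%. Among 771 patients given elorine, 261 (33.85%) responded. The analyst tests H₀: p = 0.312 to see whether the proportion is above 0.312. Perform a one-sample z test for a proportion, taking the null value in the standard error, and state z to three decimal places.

z = 1.589

p̂ = 261/771 ≈ 0.33852.
Standard error under H₀: √(0.312×0.688/771) = 0.01669.
z = (0.33852 − 0.312)/0.01669 = 0.02652/0.01669 = 1.589.
p-value = P(Z > 1.589) ≈ 0.0560.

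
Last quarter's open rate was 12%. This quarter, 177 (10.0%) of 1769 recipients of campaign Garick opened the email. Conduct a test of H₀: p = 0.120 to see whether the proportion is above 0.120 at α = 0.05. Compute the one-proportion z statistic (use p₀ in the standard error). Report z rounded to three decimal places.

z = -2.581

p̂ = 177/1769 ≈ 0.100057.
Under H₀, SE = √(0.12·0.88/1769) = √(5.96947e-05) = 0.007726.
z = (0.100057 − 0.12)/0.007726 = -0.019943/0.007726 = -2.581.
p-value = P(Z > -2.581) ≈ 0.9951; since p > α = 0.05, fail to reject H₀.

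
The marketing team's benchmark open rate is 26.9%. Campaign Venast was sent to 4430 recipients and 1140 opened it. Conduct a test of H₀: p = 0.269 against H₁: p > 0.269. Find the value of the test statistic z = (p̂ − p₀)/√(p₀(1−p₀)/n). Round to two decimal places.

z = -1.75

p̂ = 1140/4430 ≈ 0.2573.
SE = √(p₀(1−p₀)/n) = √(0.19664/4430) = 0.0067.
z = (0.2573 − 0.269)/0.0067 = -0.0117/0.0067 = -1.75.
p-value = P(Z > -1.751) ≈ 0.9600.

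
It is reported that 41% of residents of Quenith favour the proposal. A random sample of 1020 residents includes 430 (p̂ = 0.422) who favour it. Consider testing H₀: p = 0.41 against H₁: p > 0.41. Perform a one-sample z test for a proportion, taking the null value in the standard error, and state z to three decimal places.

p̂ = 430/1020 = 0.42157.
Standard error under H₀: √(0.41×0.59/1020) = 0.01540.
z = (0.42157 − 0.41)/0.01540 = 0.01157/0.01540 = 0.751.
p-value = P(Z > 0.751) ≈ 0.2263.

z = 0.751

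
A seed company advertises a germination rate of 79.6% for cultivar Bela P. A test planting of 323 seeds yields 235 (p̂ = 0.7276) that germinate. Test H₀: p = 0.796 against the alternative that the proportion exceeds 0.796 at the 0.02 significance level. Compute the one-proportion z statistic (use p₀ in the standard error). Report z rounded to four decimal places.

p̂ = 235/323 ≈ 0.727554.
Standard error under H₀: √(0.796×0.204/323) = 0.022422.
z = (0.727554 − 0.796)/0.022422 = -0.068446/0.022422 = -3.0526.
p-value = P(Z > -3.053) ≈ 0.9989; since p > α = 0.02, fail to reject H₀.

z = -3.0526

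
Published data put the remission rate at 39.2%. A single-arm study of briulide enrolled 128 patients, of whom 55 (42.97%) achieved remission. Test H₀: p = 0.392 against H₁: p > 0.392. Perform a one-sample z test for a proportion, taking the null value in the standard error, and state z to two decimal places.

p̂ = 55/128 ≈ 0.4297.
Under H₀, SE = √(0.392·0.608/128) = √(0.001862) = 0.0432.
z = (0.4297 − 0.392)/0.0432 = 0.0377/0.0432 = 0.87.

z = 0.87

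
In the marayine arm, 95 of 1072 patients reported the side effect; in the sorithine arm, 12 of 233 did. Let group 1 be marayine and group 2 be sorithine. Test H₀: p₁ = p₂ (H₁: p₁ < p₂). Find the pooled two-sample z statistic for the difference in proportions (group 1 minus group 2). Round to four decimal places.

z = 1.8717

p̂₁ = 95/1072 = 0.088619, p̂₂ = 12/233 = 0.051502.
Pooled p̂ = (95+12)/(1072+233) = 107/1305 = 0.081992.
SE = √(p̂(1−p̂)(1/n₁+1/n₂)) = √(0.081992·0.918008·0.00522468) = √(0.00039326) = 0.019831.
z = (0.088619 − 0.051502)/0.019831 = 0.037117/0.019831 = 1.8717.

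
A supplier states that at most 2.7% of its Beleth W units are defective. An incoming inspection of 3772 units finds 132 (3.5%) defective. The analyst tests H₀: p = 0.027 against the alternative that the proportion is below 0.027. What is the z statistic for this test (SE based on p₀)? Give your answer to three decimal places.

z = 3.029

p̂ = 132/3772 ≈ 0.0349947.
Standard error under H₀: √(0.027×0.973/3772) = 0.0026391.
z = (0.0349947 − 0.027)/0.0026391 = 0.0079947/0.0026391 = 3.029.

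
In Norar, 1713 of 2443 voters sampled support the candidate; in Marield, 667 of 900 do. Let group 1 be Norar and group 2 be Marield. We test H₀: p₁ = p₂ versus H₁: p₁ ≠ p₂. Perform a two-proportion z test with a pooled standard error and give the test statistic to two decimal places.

p̂₁ = 1713/2443 = 0.70119, p̂₂ = 667/900 = 0.74111.
Pooled p̂ = (1713+667)/(2443+900) = 2380/3343 = 0.71194.
SE = √(0.205083 × 0.00152044) = 0.01766.
z = (0.70119 − 0.74111)/0.01766 = -0.03992/0.01766 = -2.26.

z = -2.26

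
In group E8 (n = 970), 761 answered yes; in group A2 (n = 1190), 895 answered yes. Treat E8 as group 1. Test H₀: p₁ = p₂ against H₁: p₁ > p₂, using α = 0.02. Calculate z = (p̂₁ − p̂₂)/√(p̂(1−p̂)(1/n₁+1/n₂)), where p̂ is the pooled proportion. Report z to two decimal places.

z = 1.77

p̂₁ = 761/970 = 0.7845, p̂₂ = 895/1190 = 0.7521.
Pooled p̂ = (761+895)/(970+1190) = 1656/2160 = 0.7667.
SE = √(p̂(1−p̂)(1/n₁+1/n₂)) = √(0.7667·0.2333·0.00187126) = √(0.000334748) = 0.0183.
z = (0.7845 − 0.7521)/0.0183 = 0.0324/0.0183 = 1.77.
p-value = P(Z > 1.773) ≈ 0.0381, so at α = 0.02 we fail to reject H₀.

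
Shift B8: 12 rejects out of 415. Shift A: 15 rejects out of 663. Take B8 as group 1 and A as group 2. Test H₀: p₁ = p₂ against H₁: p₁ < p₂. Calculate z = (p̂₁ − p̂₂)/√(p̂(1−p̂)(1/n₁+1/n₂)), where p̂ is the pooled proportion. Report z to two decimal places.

p̂₁ = 12/415 ≈ 0.0289, p̂₂ = 15/663 ≈ 0.0226.
Pooled p̂ = (12+15)/(415+663) = 27/1078 = 0.0250.
SE = √(p̂(1−p̂)(1/n₁+1/n₂)) = √(0.0250·0.9750·0.00391793) = √(9.56723e-05) = 0.0098.
z = (0.0289 − 0.0226)/0.0098 = 0.0063/0.0098 = 0.64.

z = 0.64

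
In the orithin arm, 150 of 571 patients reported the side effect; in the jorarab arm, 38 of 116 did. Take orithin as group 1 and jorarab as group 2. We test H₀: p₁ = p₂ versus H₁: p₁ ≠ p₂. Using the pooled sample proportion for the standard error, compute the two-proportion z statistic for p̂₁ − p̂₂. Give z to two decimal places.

p̂₁ = 150/571 ≈ 0.2627, p̂₂ = 38/116 ≈ 0.3276.
Pooled p̂ = (150+38)/(571+116) = 188/687 = 0.2737.
SE = √(0.198767 × 0.010372) = 0.0454.
z = (0.2627 − 0.3276)/0.0454 = -0.0649/0.0454 = -1.43.

z = -1.43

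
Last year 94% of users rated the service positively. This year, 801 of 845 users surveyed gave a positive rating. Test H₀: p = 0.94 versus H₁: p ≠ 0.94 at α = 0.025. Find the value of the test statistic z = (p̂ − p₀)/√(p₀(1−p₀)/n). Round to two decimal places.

z = 0.97

p̂ = 801/845 = 0.94793.
Standard error under H₀: √(0.94×0.06/845) = 0.00817.
z = (0.94793 − 0.94)/0.00817 = 0.00793/0.00817 = 0.97.
Two-sided p-value ≈ 2·Φ(−0.971) = 0.3318, so at α = 0.025 we fail to reject H₀.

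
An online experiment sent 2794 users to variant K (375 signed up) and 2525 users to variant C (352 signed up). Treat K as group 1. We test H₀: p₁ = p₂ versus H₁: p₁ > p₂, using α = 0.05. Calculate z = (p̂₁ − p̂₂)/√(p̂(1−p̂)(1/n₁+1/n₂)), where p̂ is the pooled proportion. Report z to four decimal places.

z = -0.5502

p̂₁ = 375/2794 ≈ 0.1342162, p̂₂ = 352/2525 ≈ 0.1394059.
Pooled p̂ = (375+352)/(2794+2525) = 727/5319 = 0.1366798.
SE = √(p̂(1−p̂)(1/n₁+1/n₂)) = √(0.1366798·0.8633202·0.000753949) = √(8.89649e-05) = 0.0094321.
z = (0.1342162 − 0.1394059)/0.0094321 = -0.0051897/0.0094321 = -0.5502.
p-value = P(Z > -0.550) ≈ 0.7089; since p > α = 0.05, fail to reject H₀.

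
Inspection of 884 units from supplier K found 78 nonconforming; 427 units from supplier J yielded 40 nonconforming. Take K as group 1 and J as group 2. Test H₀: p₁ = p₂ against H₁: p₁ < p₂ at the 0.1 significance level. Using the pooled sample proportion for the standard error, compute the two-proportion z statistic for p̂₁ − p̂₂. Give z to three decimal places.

z = -0.323

p̂₁ = 78/884 ≈ 0.088235, p̂₂ = 40/427 ≈ 0.093677.
Pooled p̂ = (78+40)/(884+427) = 118/1311 = 0.090008.
SE = √(0.0819063 × 0.00347314) = 0.016866.
z = (0.088235 − 0.093677)/0.016866 = -0.005442/0.016866 = -0.323.
p-value = P(Z < -0.323) ≈ 0.3735; since p > α = 0.1, fail to reject H₀.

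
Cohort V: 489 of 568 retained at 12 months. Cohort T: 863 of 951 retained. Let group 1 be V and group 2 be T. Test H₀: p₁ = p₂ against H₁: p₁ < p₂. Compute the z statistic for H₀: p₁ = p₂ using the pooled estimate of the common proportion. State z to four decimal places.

z = -2.8062

p̂₁ = 489/568 ≈ 0.8609155, p̂₂ = 863/951 ≈ 0.9074658.
Pooled p̂ = (489+863)/(568+951) = 1352/1519 = 0.8900592.
SE = √(0.0978538 × 0.00281209) = 0.0165884.
z = (0.8609155 − 0.9074658)/0.0165884 = -0.0465503/0.0165884 = -2.8062.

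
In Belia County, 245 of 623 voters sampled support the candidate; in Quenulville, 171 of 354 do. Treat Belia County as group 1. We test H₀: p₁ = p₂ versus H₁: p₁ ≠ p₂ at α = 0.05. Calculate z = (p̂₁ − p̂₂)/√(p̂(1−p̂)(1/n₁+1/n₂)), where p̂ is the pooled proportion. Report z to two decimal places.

p̂₁ = 245/623 ≈ 0.3933, p̂₂ = 171/354 ≈ 0.4831.
Pooled p̂ = (245+171)/(623+354) = 416/977 = 0.4258.
SE = √(p̂(1−p̂)(1/n₁+1/n₂)) = √(0.4258·0.5742·0.00443) = √(0.0010831) = 0.0329.
z = (0.3933 − 0.4831)/0.0329 = -0.0898/0.0329 = -2.73.
p-value = 2·P(Z > 2.728) ≈ 0.0064. With α = 0.05, reject H₀.

z = -2.73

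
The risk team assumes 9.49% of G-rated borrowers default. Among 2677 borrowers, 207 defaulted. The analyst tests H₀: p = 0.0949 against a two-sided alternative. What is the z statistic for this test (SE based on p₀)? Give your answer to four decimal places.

z = -3.1026

p̂ = 207/2677 = 0.0773254.
SE = √(p₀(1−p₀)/n) = √(0.085894/2677) = 0.0056644.
z = (0.0773254 − 0.0949)/0.0056644 = -0.0175746/0.0056644 = -3.1026.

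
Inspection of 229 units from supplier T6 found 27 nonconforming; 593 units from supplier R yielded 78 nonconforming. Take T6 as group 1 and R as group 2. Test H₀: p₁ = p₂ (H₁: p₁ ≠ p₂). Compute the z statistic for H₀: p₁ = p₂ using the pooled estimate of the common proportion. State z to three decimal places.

p̂₁ = 27/229 ≈ 0.11790, p̂₂ = 78/593 ≈ 0.13153.
Pooled p̂ = (27+78)/(229+593) = 105/822 = 0.12774.
SE = √(0.11142 × 0.00605315) = 0.02597.
z = (0.11790 − 0.13153)/0.02597 = -0.01363/0.02597 = -0.525.
p-value = 2·P(Z > 0.525) ≈ 0.5997.

z = -0.525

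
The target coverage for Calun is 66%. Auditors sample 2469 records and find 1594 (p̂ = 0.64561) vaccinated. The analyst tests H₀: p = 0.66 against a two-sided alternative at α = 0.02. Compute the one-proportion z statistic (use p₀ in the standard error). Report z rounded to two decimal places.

p̂ = 1594/2469 ≈ 0.64561.
SE = √(p₀(1−p₀)/n) = √(0.2244/2469) = 0.00953.
z = (0.64561 − 0.66)/0.00953 = -0.01439/0.00953 = -1.51.
Two-sided p-value ≈ 2·Φ(−1.510) = 0.1311; since p > α = 0.02, fail to reject H₀.

z = -1.51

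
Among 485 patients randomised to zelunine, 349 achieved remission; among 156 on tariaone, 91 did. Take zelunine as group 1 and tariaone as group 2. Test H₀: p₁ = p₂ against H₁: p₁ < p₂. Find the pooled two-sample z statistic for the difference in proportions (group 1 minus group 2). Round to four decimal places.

z = 3.1907

p̂₁ = 349/485 ≈ 0.7195876, p̂₂ = 91/156 ≈ 0.5833333.
Pooled p̂ = (349+91)/(485+156) = 440/641 = 0.6864275.
SE = √(p̂(1−p̂)(1/n₁+1/n₂)) = √(0.6864275·0.3135725·0.00847211) = √(0.00182358) = 0.0427034.
z = (0.7195876 − 0.5833333)/0.0427034 = 0.1362543/0.0427034 = 3.1907.
p-value = P(Z < 3.191) ≈ 0.9993.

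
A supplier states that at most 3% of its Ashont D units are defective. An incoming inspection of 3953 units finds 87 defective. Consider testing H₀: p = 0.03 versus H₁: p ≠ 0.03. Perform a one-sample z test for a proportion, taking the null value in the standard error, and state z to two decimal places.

p̂ = 87/3953 = 0.02201.
SE = √(p₀(1−p₀)/n) = √(0.0291/3953) = 0.00271.
z = (0.02201 − 0.03)/0.00271 = -0.00799/0.00271 = -2.95.

z = -2.95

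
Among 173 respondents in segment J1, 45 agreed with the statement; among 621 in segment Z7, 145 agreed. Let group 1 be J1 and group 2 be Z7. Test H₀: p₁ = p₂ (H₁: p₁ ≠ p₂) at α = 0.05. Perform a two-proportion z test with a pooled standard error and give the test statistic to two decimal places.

z = 0.73

p̂₁ = 45/173 = 0.26012, p̂₂ = 145/621 = 0.23349.
Pooled p̂ = (45+145)/(173+621) = 190/794 = 0.23929.
SE = √(0.182033 × 0.00739065) = 0.03668.
z = (0.26012 − 0.23349)/0.03668 = 0.02663/0.03668 = 0.73.
Two-sided p-value ≈ 2·Φ(−0.726) = 0.4680; since p > α = 0.05, fail to reject H₀.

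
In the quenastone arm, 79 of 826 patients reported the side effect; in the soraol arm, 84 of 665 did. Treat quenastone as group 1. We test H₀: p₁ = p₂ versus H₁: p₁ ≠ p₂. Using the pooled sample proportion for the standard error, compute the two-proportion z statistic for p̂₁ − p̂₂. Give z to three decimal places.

p̂₁ = 79/826 = 0.09564, p̂₂ = 84/665 = 0.12632.
Pooled p̂ = (79+84)/(826+665) = 163/1491 = 0.10932.
SE = √(p̂(1−p̂)(1/n₁+1/n₂)) = √(0.10932·0.89068·0.00271441) = √(0.000264306) = 0.01626.
z = (0.09564 − 0.12632)/0.01626 = -0.03068/0.01626 = -1.887.
p-value = 2·P(Z > 1.887) ≈ 0.0592.

z = -1.887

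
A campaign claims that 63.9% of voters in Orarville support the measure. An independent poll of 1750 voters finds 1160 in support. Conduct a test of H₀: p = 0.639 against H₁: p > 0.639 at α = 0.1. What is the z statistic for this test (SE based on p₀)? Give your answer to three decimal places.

p̂ = 1160/1750 ≈ 0.66286.
Standard error under H₀: √(0.639×0.361/1750) = 0.01148.
z = (0.66286 − 0.639)/0.01148 = 0.02386/0.01148 = 2.078.
p-value = P(Z > 2.078) ≈ 0.0189, so at α = 0.1 we reject H₀.

z = 2.078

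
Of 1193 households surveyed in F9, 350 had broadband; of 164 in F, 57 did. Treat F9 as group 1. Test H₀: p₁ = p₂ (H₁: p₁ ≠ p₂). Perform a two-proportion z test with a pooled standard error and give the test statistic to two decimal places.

z = -1.42

p̂₁ = 350/1193 ≈ 0.2934, p̂₂ = 57/164 ≈ 0.3476.
Pooled p̂ = (350+57)/(1193+164) = 407/1357 = 0.2999.
SE = √(0.209971 × 0.00693578) = 0.0382.
z = (0.2934 − 0.3476)/0.0382 = -0.0542/0.0382 = -1.42.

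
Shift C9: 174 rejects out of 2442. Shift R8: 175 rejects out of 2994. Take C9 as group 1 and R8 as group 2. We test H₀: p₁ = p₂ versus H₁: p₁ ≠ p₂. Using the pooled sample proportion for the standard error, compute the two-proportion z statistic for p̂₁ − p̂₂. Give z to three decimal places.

p̂₁ = 174/2442 = 0.07125, p̂₂ = 175/2994 = 0.05845.
Pooled p̂ = (174+175)/(2442+2994) = 349/5436 = 0.06420.
SE = √(0.0600798 × 0.000743502) = 0.00668.
z = (0.07125 − 0.05845)/0.00668 = 0.01280/0.00668 = 1.916.
Two-sided p-value ≈ 2·Φ(−1.916) = 0.0554.

z = 1.916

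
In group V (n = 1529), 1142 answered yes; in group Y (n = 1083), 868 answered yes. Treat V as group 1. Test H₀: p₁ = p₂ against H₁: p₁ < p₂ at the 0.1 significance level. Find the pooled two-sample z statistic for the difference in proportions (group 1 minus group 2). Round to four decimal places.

p̂₁ = 1142/1529 ≈ 0.746893, p̂₂ = 868/1083 ≈ 0.801477.
Pooled p̂ = (1142+868)/(1529+1083) = 2010/2612 = 0.769525.
SE = √(0.177356 × 0.00157738) = 0.016726.
z = (0.746893 − 0.801477)/0.016726 = -0.054584/0.016726 = -3.2634.
p-value = P(Z < -3.263) ≈ 0.0006. With α = 0.1, reject H₀.

z = -3.2634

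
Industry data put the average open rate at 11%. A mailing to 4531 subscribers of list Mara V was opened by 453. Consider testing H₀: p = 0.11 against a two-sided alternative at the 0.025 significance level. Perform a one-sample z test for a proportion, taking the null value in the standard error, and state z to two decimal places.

p̂ = 453/4531 ≈ 0.099978.
Under H₀, SE = √(0.11·0.89/4531) = √(2.16067e-05) = 0.004648.
z = (0.099978 − 0.11)/0.004648 = -0.010022/0.004648 = -2.16.
Two-sided p-value ≈ 2·Φ(−2.156) = 0.0311. With α = 0.025, fail to reject H₀.

z = -2.16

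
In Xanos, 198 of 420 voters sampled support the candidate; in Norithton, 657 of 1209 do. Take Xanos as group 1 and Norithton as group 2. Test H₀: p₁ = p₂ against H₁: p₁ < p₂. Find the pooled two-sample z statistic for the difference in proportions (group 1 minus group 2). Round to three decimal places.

p̂₁ = 198/420 ≈ 0.471429, p̂₂ = 657/1209 ≈ 0.543424.
Pooled p̂ = (198+657)/(420+1209) = 855/1629 = 0.524862.
SE = √(p̂(1−p̂)(1/n₁+1/n₂)) = √(0.524862·0.475138·0.00320808) = √(0.000800038) = 0.028285.
z = (0.471429 − 0.543424)/0.028285 = -0.071995/0.028285 = -2.545.
p-value = P(Z < -2.545) ≈ 0.0055.

z = -2.545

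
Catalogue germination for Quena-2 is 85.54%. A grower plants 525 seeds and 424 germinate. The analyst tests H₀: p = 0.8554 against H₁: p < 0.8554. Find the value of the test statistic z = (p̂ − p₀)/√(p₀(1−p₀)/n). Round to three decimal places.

z = -3.113

p̂ = 424/525 = 0.80762.
SE = √(p₀(1−p₀)/n) = √(0.12369/525) = 0.01535.
z = (0.80762 − 0.8554)/0.01535 = -0.04778/0.01535 = -3.113.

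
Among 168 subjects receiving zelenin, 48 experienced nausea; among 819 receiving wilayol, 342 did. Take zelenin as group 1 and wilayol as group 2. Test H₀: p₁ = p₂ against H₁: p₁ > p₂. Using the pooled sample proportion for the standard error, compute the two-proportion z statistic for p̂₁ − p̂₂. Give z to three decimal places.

p̂₁ = 48/168 = 0.285714, p̂₂ = 342/819 = 0.417582.
Pooled p̂ = (48+342)/(168+819) = 390/987 = 0.395137.
SE = √(p̂(1−p̂)(1/n₁+1/n₂)) = √(0.395137·0.604863·0.00717338) = √(0.00171446) = 0.041406.
z = (0.285714 − 0.417582)/0.041406 = -0.131868/0.041406 = -3.185.
p-value = P(Z > -3.185) ≈ 0.9993.

z = -3.185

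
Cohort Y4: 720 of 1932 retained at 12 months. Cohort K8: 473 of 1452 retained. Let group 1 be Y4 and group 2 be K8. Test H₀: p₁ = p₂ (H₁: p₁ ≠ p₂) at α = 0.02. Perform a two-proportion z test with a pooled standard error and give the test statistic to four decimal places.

p̂₁ = 720/1932 ≈ 0.3726708, p̂₂ = 473/1452 ≈ 0.3257576.
Pooled p̂ = (720+473)/(1932+1452) = 1193/3384 = 0.3525414.
SE = √(0.228256 × 0.0012063) = 0.0165936.
z = (0.3726708 − 0.3257576)/0.0165936 = 0.0469132/0.0165936 = 2.8272.
p-value = 2·P(Z > 2.827) ≈ 0.0047; since p < α = 0.02, reject H₀.

z = 2.8272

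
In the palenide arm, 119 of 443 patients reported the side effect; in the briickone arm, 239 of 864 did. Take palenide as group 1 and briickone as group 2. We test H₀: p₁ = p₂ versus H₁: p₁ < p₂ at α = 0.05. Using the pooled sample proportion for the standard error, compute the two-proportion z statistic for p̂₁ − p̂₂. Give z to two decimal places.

p̂₁ = 119/443 = 0.2686, p̂₂ = 239/864 = 0.2766.
Pooled p̂ = (119+239)/(443+864) = 358/1307 = 0.2739.
SE = √(p̂(1−p̂)(1/n₁+1/n₂)) = √(0.2739·0.7261·0.00341474) = √(0.000679135) = 0.0261.
z = (0.2686 − 0.2766)/0.0261 = -0.0080/0.0261 = -0.31.
p-value = P(Z < -0.307) ≈ 0.3795, so at α = 0.05 we fail to reject H₀.

z = -0.31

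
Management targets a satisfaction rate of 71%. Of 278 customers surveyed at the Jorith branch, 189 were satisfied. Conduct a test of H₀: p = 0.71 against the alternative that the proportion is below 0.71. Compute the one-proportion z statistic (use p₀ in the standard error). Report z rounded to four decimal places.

p̂ = 189/278 ≈ 0.679856.
SE = √(p₀(1−p₀)/n) = √(0.2059/278) = 0.027215.
z = (0.679856 − 0.71)/0.027215 = -0.030144/0.027215 = -1.1076.
p-value = P(Z < -1.108) ≈ 0.1340.

z = -1.1076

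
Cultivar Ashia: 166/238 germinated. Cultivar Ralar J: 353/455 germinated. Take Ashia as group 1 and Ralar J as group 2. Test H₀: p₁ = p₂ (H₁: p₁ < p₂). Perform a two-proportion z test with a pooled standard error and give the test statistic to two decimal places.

z = -2.26

p̂₁ = 166/238 = 0.6975, p̂₂ = 353/455 = 0.7758.
Pooled p̂ = (166+353)/(238+455) = 519/693 = 0.7489.
SE = √(0.18804 × 0.00639948) = 0.0347.
z = (0.6975 − 0.7758)/0.0347 = -0.0783/0.0347 = -2.26.
p-value = P(Z < -2.258) ≈ 0.0120.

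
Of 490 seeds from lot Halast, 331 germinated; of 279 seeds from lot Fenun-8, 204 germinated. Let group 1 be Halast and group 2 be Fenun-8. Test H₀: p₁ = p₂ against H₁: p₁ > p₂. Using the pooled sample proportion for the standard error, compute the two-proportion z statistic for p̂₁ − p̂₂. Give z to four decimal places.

p̂₁ = 331/490 ≈ 0.675510, p̂₂ = 204/279 ≈ 0.731183.
Pooled p̂ = (331+204)/(490+279) = 535/769 = 0.695709.
SE = √(0.211698 × 0.00562505) = 0.034508.
z = (0.675510 − 0.731183)/0.034508 = -0.055673/0.034508 = -1.6133.
p-value = P(Z > -1.613) ≈ 0.9467.

z = -1.6133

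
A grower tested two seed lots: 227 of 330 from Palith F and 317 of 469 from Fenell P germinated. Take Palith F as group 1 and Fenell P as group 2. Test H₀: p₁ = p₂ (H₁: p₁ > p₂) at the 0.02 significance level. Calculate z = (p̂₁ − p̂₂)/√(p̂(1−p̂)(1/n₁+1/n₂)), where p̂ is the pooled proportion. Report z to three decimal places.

p̂₁ = 227/330 = 0.68788, p̂₂ = 317/469 = 0.67591.
Pooled p̂ = (227+317)/(330+469) = 544/799 = 0.68085.
SE = √(0.217293 × 0.0051625) = 0.03349.
z = (0.68788 − 0.67591)/0.03349 = 0.01197/0.03349 = 0.357.
p-value = P(Z > 0.357) ≈ 0.3604. With α = 0.02, fail to reject H₀.

z = 0.357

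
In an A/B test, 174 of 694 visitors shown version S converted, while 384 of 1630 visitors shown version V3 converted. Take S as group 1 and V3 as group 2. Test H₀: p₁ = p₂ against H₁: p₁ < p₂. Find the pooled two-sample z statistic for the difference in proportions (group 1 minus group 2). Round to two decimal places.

p̂₁ = 174/694 ≈ 0.2507, p̂₂ = 384/1630 ≈ 0.2356.
Pooled p̂ = (174+384)/(694+1630) = 558/2324 = 0.2401.
SE = √(p̂(1−p̂)(1/n₁+1/n₂)) = √(0.2401·0.7599·0.00205442) = √(0.000374836) = 0.0194.
z = (0.2507 − 0.2356)/0.0194 = 0.0151/0.0194 = 0.78.
p-value = P(Z < 0.782) ≈ 0.7829.

z = 0.78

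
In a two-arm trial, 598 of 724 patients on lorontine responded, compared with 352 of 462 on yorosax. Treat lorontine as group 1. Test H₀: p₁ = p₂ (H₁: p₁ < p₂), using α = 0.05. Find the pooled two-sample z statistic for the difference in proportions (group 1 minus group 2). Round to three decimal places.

z = 2.695

p̂₁ = 598/724 = 0.82597, p̂₂ = 352/462 = 0.76190.
Pooled p̂ = (598+352)/(724+462) = 950/1186 = 0.80101.
SE = √(0.159392 × 0.00354572) = 0.02377.
z = (0.82597 − 0.76190)/0.02377 = 0.06407/0.02377 = 2.695.
p-value = P(Z < 2.695) ≈ 0.9965; since p > α = 0.05, fail to reject H₀.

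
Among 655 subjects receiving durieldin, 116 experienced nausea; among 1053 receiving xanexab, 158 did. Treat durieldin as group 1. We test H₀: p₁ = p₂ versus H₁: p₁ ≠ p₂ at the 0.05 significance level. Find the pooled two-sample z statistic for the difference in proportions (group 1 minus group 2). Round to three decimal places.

p̂₁ = 116/655 = 0.17710, p̂₂ = 158/1053 = 0.15005.
Pooled p̂ = (116+158)/(655+1053) = 274/1708 = 0.16042.
SE = √(0.134686 × 0.00247639) = 0.01826.
z = (0.17710 − 0.15005)/0.01826 = 0.02705/0.01826 = 1.481.
p-value = 2·P(Z > 1.481) ≈ 0.1385. With α = 0.05, fail to reject H₀.

z = 1.481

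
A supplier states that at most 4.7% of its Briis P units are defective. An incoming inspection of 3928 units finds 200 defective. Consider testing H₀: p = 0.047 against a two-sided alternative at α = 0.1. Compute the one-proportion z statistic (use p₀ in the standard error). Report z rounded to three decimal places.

z = 1.160

p̂ = 200/3928 = 0.05092.
Under H₀, SE = √(0.047·0.953/3928) = √(1.1403e-05) = 0.00338.
z = (0.05092 − 0.047)/0.00338 = 0.00392/0.00338 = 1.160.
Two-sided p-value ≈ 2·Φ(−1.160) = 0.2461, so at α = 0.1 we fail to reject H₀.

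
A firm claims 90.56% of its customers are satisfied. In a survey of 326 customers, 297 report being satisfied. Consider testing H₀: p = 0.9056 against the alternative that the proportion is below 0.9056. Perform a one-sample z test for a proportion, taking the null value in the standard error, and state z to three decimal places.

p̂ = 297/326 ≈ 0.91104.
Standard error under H₀: √(0.9056×0.0944/326) = 0.01619.
z = (0.91104 − 0.9056)/0.01619 = 0.00544/0.01619 = 0.336.
p-value = P(Z < 0.336) ≈ 0.6316.

z = 0.336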